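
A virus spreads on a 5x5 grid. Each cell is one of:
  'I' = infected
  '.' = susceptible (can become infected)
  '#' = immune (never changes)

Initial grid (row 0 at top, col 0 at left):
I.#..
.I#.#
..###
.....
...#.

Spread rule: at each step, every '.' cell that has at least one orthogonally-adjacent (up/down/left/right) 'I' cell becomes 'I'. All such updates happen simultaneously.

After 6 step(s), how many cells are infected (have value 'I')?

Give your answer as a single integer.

Answer: 15

Derivation:
Step 0 (initial): 2 infected
Step 1: +3 new -> 5 infected
Step 2: +2 new -> 7 infected
Step 3: +3 new -> 10 infected
Step 4: +3 new -> 13 infected
Step 5: +1 new -> 14 infected
Step 6: +1 new -> 15 infected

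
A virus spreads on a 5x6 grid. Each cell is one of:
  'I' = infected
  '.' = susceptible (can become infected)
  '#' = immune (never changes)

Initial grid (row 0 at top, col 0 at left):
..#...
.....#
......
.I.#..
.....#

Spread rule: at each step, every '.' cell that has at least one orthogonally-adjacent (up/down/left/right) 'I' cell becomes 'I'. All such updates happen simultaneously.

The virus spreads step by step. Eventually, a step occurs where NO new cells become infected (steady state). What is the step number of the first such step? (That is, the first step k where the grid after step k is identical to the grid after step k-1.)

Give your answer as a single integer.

Answer: 8

Derivation:
Step 0 (initial): 1 infected
Step 1: +4 new -> 5 infected
Step 2: +5 new -> 10 infected
Step 3: +5 new -> 15 infected
Step 4: +4 new -> 19 infected
Step 5: +4 new -> 23 infected
Step 6: +2 new -> 25 infected
Step 7: +1 new -> 26 infected
Step 8: +0 new -> 26 infected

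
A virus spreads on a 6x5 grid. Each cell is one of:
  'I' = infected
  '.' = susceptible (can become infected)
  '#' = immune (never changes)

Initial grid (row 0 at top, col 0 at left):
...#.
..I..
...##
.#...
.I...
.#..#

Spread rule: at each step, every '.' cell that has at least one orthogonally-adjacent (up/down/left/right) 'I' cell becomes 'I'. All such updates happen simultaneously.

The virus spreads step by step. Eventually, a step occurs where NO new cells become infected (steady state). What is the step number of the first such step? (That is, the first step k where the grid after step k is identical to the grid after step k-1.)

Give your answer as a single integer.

Answer: 5

Derivation:
Step 0 (initial): 2 infected
Step 1: +6 new -> 8 infected
Step 2: +9 new -> 17 infected
Step 3: +6 new -> 23 infected
Step 4: +1 new -> 24 infected
Step 5: +0 new -> 24 infected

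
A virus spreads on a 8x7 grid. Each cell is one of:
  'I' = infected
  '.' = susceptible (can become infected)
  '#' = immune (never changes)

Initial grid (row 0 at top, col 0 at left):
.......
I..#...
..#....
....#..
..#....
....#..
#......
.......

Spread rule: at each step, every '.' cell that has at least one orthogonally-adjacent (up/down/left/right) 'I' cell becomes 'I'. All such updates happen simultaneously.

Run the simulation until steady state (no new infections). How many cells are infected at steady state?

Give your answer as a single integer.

Answer: 50

Derivation:
Step 0 (initial): 1 infected
Step 1: +3 new -> 4 infected
Step 2: +4 new -> 8 infected
Step 3: +3 new -> 11 infected
Step 4: +4 new -> 15 infected
Step 5: +3 new -> 18 infected
Step 6: +6 new -> 24 infected
Step 7: +7 new -> 31 infected
Step 8: +6 new -> 37 infected
Step 9: +6 new -> 43 infected
Step 10: +4 new -> 47 infected
Step 11: +2 new -> 49 infected
Step 12: +1 new -> 50 infected
Step 13: +0 new -> 50 infected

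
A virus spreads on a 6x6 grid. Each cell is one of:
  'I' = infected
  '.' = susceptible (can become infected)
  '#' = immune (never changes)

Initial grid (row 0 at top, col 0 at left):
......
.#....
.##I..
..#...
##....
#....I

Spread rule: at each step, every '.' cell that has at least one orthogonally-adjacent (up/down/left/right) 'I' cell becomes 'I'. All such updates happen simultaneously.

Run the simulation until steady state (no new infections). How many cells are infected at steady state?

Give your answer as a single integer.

Answer: 29

Derivation:
Step 0 (initial): 2 infected
Step 1: +5 new -> 7 infected
Step 2: +9 new -> 16 infected
Step 3: +5 new -> 21 infected
Step 4: +3 new -> 24 infected
Step 5: +1 new -> 25 infected
Step 6: +1 new -> 26 infected
Step 7: +1 new -> 27 infected
Step 8: +1 new -> 28 infected
Step 9: +1 new -> 29 infected
Step 10: +0 new -> 29 infected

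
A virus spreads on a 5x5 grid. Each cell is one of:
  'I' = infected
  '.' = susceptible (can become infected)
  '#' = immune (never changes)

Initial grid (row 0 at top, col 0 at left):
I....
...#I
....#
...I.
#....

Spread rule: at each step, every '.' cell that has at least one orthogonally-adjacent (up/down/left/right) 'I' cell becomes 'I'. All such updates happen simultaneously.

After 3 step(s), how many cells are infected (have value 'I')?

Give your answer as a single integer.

Answer: 22

Derivation:
Step 0 (initial): 3 infected
Step 1: +7 new -> 10 infected
Step 2: +8 new -> 18 infected
Step 3: +4 new -> 22 infected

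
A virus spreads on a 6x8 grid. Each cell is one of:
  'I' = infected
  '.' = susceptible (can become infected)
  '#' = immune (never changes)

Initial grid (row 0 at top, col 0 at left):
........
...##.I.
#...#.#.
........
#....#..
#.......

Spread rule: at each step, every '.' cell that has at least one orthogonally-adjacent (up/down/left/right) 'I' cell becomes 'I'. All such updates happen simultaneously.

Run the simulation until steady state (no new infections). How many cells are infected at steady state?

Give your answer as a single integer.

Answer: 40

Derivation:
Step 0 (initial): 1 infected
Step 1: +3 new -> 4 infected
Step 2: +4 new -> 8 infected
Step 3: +3 new -> 11 infected
Step 4: +4 new -> 15 infected
Step 5: +5 new -> 20 infected
Step 6: +7 new -> 27 infected
Step 7: +7 new -> 34 infected
Step 8: +5 new -> 39 infected
Step 9: +1 new -> 40 infected
Step 10: +0 new -> 40 infected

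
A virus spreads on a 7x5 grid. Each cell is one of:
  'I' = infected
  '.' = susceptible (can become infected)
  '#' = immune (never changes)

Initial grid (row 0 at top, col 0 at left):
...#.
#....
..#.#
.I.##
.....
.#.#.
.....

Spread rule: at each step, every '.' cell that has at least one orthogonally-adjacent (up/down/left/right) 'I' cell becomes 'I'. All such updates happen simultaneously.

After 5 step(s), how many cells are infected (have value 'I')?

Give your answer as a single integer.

Step 0 (initial): 1 infected
Step 1: +4 new -> 5 infected
Step 2: +4 new -> 9 infected
Step 3: +5 new -> 14 infected
Step 4: +6 new -> 20 infected
Step 5: +5 new -> 25 infected

Answer: 25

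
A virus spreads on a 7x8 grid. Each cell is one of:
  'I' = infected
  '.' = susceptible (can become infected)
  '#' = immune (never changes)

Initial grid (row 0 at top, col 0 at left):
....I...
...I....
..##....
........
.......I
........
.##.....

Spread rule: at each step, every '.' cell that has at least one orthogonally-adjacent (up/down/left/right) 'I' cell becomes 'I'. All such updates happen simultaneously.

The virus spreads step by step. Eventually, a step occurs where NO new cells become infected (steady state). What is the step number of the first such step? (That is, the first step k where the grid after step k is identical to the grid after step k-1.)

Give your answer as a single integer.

Answer: 9

Derivation:
Step 0 (initial): 3 infected
Step 1: +7 new -> 10 infected
Step 2: +10 new -> 20 infected
Step 3: +13 new -> 33 infected
Step 4: +7 new -> 40 infected
Step 5: +6 new -> 46 infected
Step 6: +4 new -> 50 infected
Step 7: +1 new -> 51 infected
Step 8: +1 new -> 52 infected
Step 9: +0 new -> 52 infected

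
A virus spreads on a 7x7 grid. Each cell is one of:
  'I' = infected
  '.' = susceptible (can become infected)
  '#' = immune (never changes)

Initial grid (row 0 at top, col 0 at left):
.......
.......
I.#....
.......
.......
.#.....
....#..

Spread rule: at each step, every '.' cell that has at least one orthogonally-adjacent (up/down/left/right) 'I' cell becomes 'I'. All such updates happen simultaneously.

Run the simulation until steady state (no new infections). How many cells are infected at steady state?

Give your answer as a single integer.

Step 0 (initial): 1 infected
Step 1: +3 new -> 4 infected
Step 2: +4 new -> 8 infected
Step 3: +5 new -> 13 infected
Step 4: +5 new -> 18 infected
Step 5: +7 new -> 25 infected
Step 6: +7 new -> 32 infected
Step 7: +7 new -> 39 infected
Step 8: +4 new -> 43 infected
Step 9: +2 new -> 45 infected
Step 10: +1 new -> 46 infected
Step 11: +0 new -> 46 infected

Answer: 46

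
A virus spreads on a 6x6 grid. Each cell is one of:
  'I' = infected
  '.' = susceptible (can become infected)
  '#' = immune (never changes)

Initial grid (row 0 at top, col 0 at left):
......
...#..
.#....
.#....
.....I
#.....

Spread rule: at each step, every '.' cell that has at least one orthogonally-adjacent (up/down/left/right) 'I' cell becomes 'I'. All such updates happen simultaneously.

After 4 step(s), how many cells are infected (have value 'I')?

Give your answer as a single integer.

Step 0 (initial): 1 infected
Step 1: +3 new -> 4 infected
Step 2: +4 new -> 8 infected
Step 3: +5 new -> 13 infected
Step 4: +6 new -> 19 infected

Answer: 19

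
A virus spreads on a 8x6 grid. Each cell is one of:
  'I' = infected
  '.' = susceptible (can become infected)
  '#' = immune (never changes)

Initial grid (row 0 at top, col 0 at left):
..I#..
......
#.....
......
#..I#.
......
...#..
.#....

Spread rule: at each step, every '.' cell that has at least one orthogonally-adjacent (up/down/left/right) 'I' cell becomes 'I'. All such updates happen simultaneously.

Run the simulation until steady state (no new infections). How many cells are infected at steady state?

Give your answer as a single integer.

Step 0 (initial): 2 infected
Step 1: +5 new -> 7 infected
Step 2: +10 new -> 17 infected
Step 3: +10 new -> 27 infected
Step 4: +10 new -> 37 infected
Step 5: +4 new -> 41 infected
Step 6: +1 new -> 42 infected
Step 7: +0 new -> 42 infected

Answer: 42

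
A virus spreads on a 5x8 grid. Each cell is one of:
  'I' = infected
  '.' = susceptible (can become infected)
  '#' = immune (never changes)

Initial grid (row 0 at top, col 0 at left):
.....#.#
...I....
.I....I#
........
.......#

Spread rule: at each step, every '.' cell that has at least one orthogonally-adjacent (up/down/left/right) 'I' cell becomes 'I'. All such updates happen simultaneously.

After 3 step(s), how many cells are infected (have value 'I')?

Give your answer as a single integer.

Answer: 35

Derivation:
Step 0 (initial): 3 infected
Step 1: +11 new -> 14 infected
Step 2: +15 new -> 29 infected
Step 3: +6 new -> 35 infected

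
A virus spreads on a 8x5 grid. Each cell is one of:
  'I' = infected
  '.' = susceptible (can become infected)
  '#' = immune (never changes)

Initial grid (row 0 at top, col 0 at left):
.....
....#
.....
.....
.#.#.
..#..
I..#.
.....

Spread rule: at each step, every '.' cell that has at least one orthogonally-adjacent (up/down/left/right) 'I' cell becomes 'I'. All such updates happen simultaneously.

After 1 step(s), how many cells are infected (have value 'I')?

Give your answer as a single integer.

Answer: 4

Derivation:
Step 0 (initial): 1 infected
Step 1: +3 new -> 4 infected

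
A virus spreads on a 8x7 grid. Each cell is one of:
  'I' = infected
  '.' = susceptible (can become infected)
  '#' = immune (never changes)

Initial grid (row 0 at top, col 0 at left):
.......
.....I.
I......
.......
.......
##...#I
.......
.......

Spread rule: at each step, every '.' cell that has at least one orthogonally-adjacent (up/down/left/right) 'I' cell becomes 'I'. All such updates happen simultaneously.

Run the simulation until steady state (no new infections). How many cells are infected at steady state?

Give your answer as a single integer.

Step 0 (initial): 3 infected
Step 1: +9 new -> 12 infected
Step 2: +15 new -> 27 infected
Step 3: +10 new -> 37 infected
Step 4: +7 new -> 44 infected
Step 5: +4 new -> 48 infected
Step 6: +2 new -> 50 infected
Step 7: +2 new -> 52 infected
Step 8: +1 new -> 53 infected
Step 9: +0 new -> 53 infected

Answer: 53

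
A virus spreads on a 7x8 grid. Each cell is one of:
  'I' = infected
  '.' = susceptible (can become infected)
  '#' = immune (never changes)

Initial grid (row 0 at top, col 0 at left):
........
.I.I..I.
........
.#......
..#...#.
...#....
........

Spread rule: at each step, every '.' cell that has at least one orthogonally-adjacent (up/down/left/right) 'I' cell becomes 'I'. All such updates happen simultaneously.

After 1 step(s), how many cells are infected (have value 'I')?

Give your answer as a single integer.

Answer: 14

Derivation:
Step 0 (initial): 3 infected
Step 1: +11 new -> 14 infected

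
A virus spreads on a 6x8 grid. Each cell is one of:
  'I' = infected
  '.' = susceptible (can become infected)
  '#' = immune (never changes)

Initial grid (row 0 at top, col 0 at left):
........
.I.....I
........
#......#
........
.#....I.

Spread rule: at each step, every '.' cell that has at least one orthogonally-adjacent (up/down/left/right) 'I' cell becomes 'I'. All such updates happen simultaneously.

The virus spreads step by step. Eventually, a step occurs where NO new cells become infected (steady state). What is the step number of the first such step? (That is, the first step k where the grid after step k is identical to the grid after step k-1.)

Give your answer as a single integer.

Answer: 6

Derivation:
Step 0 (initial): 3 infected
Step 1: +10 new -> 13 infected
Step 2: +13 new -> 26 infected
Step 3: +10 new -> 36 infected
Step 4: +8 new -> 44 infected
Step 5: +1 new -> 45 infected
Step 6: +0 new -> 45 infected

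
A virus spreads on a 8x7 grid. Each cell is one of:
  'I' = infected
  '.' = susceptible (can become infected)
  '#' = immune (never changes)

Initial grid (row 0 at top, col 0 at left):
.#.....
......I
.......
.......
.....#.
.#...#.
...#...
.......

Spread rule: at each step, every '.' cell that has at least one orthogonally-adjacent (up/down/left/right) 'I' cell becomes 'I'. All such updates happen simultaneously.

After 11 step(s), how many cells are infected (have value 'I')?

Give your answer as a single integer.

Answer: 50

Derivation:
Step 0 (initial): 1 infected
Step 1: +3 new -> 4 infected
Step 2: +4 new -> 8 infected
Step 3: +5 new -> 13 infected
Step 4: +5 new -> 18 infected
Step 5: +6 new -> 24 infected
Step 6: +7 new -> 31 infected
Step 7: +7 new -> 38 infected
Step 8: +4 new -> 42 infected
Step 9: +3 new -> 45 infected
Step 10: +3 new -> 48 infected
Step 11: +2 new -> 50 infected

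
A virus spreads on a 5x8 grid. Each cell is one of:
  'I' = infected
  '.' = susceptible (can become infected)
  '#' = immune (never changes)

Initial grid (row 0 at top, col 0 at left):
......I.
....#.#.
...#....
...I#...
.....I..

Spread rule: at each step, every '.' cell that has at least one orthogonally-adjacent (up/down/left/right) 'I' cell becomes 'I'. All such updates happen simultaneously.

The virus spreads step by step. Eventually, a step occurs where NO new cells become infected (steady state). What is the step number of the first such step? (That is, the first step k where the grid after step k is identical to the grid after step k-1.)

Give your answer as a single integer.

Answer: 7

Derivation:
Step 0 (initial): 3 infected
Step 1: +7 new -> 10 infected
Step 2: +9 new -> 19 infected
Step 3: +9 new -> 28 infected
Step 4: +5 new -> 33 infected
Step 5: +2 new -> 35 infected
Step 6: +1 new -> 36 infected
Step 7: +0 new -> 36 infected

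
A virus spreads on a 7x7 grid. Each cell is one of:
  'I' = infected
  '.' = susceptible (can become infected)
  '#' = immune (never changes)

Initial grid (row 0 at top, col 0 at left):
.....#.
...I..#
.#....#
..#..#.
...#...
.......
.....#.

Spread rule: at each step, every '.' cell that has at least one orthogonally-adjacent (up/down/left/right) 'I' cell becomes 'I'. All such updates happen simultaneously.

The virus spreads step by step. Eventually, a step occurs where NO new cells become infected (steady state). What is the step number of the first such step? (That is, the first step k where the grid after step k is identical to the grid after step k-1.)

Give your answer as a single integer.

Step 0 (initial): 1 infected
Step 1: +4 new -> 5 infected
Step 2: +7 new -> 12 infected
Step 3: +4 new -> 16 infected
Step 4: +3 new -> 19 infected
Step 5: +3 new -> 22 infected
Step 6: +6 new -> 28 infected
Step 7: +6 new -> 34 infected
Step 8: +5 new -> 39 infected
Step 9: +1 new -> 40 infected
Step 10: +0 new -> 40 infected

Answer: 10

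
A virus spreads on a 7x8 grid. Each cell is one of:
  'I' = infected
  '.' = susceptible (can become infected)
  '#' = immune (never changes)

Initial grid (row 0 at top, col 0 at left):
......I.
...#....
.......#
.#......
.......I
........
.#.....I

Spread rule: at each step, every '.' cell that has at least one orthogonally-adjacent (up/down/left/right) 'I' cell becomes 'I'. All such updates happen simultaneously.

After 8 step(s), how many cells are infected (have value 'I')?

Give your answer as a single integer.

Answer: 51

Derivation:
Step 0 (initial): 3 infected
Step 1: +7 new -> 10 infected
Step 2: +8 new -> 18 infected
Step 3: +7 new -> 25 infected
Step 4: +6 new -> 31 infected
Step 5: +7 new -> 38 infected
Step 6: +6 new -> 44 infected
Step 7: +4 new -> 48 infected
Step 8: +3 new -> 51 infected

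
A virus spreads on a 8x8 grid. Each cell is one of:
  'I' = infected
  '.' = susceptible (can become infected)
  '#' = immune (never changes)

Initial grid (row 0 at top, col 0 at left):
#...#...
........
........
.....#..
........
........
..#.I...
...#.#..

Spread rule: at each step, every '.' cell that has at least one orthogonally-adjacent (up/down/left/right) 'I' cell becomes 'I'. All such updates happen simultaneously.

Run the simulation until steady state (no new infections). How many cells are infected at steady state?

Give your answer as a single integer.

Answer: 58

Derivation:
Step 0 (initial): 1 infected
Step 1: +4 new -> 5 infected
Step 2: +4 new -> 9 infected
Step 3: +7 new -> 16 infected
Step 4: +7 new -> 23 infected
Step 5: +9 new -> 32 infected
Step 6: +9 new -> 41 infected
Step 7: +9 new -> 50 infected
Step 8: +5 new -> 55 infected
Step 9: +3 new -> 58 infected
Step 10: +0 new -> 58 infected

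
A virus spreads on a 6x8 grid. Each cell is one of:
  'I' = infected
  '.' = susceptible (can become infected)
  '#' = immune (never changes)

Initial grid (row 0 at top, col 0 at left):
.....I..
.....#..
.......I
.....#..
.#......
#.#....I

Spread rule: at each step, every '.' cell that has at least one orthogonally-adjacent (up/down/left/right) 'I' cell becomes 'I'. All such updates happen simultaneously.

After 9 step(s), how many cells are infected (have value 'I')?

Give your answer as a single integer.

Step 0 (initial): 3 infected
Step 1: +7 new -> 10 infected
Step 2: +8 new -> 18 infected
Step 3: +5 new -> 23 infected
Step 4: +6 new -> 29 infected
Step 5: +5 new -> 34 infected
Step 6: +4 new -> 38 infected
Step 7: +2 new -> 40 infected
Step 8: +1 new -> 41 infected
Step 9: +1 new -> 42 infected

Answer: 42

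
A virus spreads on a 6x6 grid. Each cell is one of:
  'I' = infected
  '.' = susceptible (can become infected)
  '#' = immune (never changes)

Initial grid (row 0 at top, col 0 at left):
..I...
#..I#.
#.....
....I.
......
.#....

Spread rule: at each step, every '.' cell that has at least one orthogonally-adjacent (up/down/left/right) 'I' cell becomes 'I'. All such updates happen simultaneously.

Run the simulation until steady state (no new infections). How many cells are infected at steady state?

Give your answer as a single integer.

Answer: 32

Derivation:
Step 0 (initial): 3 infected
Step 1: +8 new -> 11 infected
Step 2: +9 new -> 20 infected
Step 3: +7 new -> 27 infected
Step 4: +3 new -> 30 infected
Step 5: +1 new -> 31 infected
Step 6: +1 new -> 32 infected
Step 7: +0 new -> 32 infected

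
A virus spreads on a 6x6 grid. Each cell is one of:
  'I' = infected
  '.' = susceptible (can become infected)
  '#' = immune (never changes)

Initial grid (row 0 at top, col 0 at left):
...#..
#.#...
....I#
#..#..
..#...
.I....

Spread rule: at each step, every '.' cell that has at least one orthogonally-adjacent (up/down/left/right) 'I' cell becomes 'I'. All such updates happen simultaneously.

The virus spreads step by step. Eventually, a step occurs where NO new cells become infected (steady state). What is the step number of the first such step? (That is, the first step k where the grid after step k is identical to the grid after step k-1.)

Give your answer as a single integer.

Answer: 7

Derivation:
Step 0 (initial): 2 infected
Step 1: +6 new -> 8 infected
Step 2: +9 new -> 17 infected
Step 3: +6 new -> 23 infected
Step 4: +3 new -> 26 infected
Step 5: +1 new -> 27 infected
Step 6: +2 new -> 29 infected
Step 7: +0 new -> 29 infected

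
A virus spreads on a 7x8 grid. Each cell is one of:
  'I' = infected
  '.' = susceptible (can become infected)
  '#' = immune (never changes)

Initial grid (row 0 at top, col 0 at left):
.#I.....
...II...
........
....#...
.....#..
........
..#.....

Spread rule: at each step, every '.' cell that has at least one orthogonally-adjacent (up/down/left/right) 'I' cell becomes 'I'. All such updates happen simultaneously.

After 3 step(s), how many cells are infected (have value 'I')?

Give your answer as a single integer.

Answer: 23

Derivation:
Step 0 (initial): 3 infected
Step 1: +6 new -> 9 infected
Step 2: +6 new -> 15 infected
Step 3: +8 new -> 23 infected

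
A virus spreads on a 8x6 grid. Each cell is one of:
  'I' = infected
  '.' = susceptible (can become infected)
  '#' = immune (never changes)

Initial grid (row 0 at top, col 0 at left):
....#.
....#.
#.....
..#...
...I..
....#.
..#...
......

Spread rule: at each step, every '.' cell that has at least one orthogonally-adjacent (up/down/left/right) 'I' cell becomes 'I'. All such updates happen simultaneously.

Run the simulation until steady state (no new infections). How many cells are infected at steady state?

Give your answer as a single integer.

Answer: 42

Derivation:
Step 0 (initial): 1 infected
Step 1: +4 new -> 5 infected
Step 2: +6 new -> 11 infected
Step 3: +10 new -> 21 infected
Step 4: +10 new -> 31 infected
Step 5: +6 new -> 37 infected
Step 6: +4 new -> 41 infected
Step 7: +1 new -> 42 infected
Step 8: +0 new -> 42 infected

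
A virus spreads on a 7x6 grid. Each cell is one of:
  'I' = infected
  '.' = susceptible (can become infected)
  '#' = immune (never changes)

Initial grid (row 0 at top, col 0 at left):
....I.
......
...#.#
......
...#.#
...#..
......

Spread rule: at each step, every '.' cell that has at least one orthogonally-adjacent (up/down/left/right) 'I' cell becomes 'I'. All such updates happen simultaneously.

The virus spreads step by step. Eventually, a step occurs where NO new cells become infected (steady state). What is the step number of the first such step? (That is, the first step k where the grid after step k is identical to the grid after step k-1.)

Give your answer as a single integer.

Step 0 (initial): 1 infected
Step 1: +3 new -> 4 infected
Step 2: +4 new -> 8 infected
Step 3: +3 new -> 11 infected
Step 4: +6 new -> 17 infected
Step 5: +4 new -> 21 infected
Step 6: +5 new -> 26 infected
Step 7: +5 new -> 31 infected
Step 8: +3 new -> 34 infected
Step 9: +2 new -> 36 infected
Step 10: +1 new -> 37 infected
Step 11: +0 new -> 37 infected

Answer: 11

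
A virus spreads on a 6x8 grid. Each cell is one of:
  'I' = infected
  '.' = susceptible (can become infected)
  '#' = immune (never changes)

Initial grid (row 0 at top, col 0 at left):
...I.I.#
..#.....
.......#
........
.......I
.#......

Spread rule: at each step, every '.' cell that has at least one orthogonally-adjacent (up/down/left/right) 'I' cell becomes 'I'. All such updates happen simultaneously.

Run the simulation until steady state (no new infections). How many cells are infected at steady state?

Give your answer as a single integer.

Step 0 (initial): 3 infected
Step 1: +8 new -> 11 infected
Step 2: +8 new -> 19 infected
Step 3: +10 new -> 29 infected
Step 4: +6 new -> 35 infected
Step 5: +4 new -> 39 infected
Step 6: +3 new -> 42 infected
Step 7: +1 new -> 43 infected
Step 8: +1 new -> 44 infected
Step 9: +0 new -> 44 infected

Answer: 44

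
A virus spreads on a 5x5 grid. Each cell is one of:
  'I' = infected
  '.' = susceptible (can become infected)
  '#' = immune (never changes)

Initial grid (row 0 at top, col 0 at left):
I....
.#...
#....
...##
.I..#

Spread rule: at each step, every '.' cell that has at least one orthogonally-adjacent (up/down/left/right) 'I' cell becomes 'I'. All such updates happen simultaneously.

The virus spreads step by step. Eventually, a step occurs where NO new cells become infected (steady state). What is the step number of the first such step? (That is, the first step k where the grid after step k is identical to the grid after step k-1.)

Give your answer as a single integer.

Step 0 (initial): 2 infected
Step 1: +5 new -> 7 infected
Step 2: +5 new -> 12 infected
Step 3: +3 new -> 15 infected
Step 4: +3 new -> 18 infected
Step 5: +2 new -> 20 infected
Step 6: +0 new -> 20 infected

Answer: 6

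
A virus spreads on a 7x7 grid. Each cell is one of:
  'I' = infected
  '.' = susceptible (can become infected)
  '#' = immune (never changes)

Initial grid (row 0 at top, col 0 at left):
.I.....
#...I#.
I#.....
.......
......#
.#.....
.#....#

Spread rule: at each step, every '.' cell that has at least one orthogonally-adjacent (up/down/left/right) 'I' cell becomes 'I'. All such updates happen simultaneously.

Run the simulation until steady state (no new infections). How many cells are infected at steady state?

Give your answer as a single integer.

Answer: 42

Derivation:
Step 0 (initial): 3 infected
Step 1: +7 new -> 10 infected
Step 2: +8 new -> 18 infected
Step 3: +9 new -> 27 infected
Step 4: +7 new -> 34 infected
Step 5: +4 new -> 38 infected
Step 6: +4 new -> 42 infected
Step 7: +0 new -> 42 infected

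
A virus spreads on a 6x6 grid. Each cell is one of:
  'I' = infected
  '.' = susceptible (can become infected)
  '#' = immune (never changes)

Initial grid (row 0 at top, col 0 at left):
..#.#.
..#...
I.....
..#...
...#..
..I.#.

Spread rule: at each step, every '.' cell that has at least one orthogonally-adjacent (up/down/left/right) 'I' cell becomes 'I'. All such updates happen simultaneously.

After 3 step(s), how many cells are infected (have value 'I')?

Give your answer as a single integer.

Answer: 17

Derivation:
Step 0 (initial): 2 infected
Step 1: +6 new -> 8 infected
Step 2: +7 new -> 15 infected
Step 3: +2 new -> 17 infected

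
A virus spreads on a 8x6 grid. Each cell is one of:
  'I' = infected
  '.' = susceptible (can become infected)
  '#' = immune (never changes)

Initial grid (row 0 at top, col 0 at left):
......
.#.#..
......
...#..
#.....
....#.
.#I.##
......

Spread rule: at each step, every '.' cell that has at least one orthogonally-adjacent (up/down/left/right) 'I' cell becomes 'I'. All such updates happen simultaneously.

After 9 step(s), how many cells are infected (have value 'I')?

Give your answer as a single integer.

Step 0 (initial): 1 infected
Step 1: +3 new -> 4 infected
Step 2: +5 new -> 9 infected
Step 3: +6 new -> 15 infected
Step 4: +5 new -> 20 infected
Step 5: +6 new -> 26 infected
Step 6: +5 new -> 31 infected
Step 7: +5 new -> 36 infected
Step 8: +3 new -> 39 infected
Step 9: +1 new -> 40 infected

Answer: 40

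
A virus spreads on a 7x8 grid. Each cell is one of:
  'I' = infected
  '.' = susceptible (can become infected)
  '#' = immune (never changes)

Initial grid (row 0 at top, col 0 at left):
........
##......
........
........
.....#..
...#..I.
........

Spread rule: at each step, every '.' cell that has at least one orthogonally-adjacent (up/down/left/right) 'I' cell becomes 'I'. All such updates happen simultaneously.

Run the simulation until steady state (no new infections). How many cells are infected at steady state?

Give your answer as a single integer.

Answer: 52

Derivation:
Step 0 (initial): 1 infected
Step 1: +4 new -> 5 infected
Step 2: +5 new -> 10 infected
Step 3: +5 new -> 15 infected
Step 4: +6 new -> 21 infected
Step 5: +7 new -> 28 infected
Step 6: +8 new -> 36 infected
Step 7: +7 new -> 43 infected
Step 8: +5 new -> 48 infected
Step 9: +2 new -> 50 infected
Step 10: +1 new -> 51 infected
Step 11: +1 new -> 52 infected
Step 12: +0 new -> 52 infected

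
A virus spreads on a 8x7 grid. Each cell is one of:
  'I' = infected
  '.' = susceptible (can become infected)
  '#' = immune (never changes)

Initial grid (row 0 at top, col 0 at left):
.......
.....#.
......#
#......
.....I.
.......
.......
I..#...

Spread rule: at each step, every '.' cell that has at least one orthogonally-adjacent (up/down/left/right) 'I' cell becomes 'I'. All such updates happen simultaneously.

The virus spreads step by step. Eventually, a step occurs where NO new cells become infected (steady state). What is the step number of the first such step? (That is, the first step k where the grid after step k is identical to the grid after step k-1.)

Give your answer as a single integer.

Answer: 10

Derivation:
Step 0 (initial): 2 infected
Step 1: +6 new -> 8 infected
Step 2: +10 new -> 18 infected
Step 3: +10 new -> 28 infected
Step 4: +8 new -> 36 infected
Step 5: +4 new -> 40 infected
Step 6: +4 new -> 44 infected
Step 7: +4 new -> 48 infected
Step 8: +3 new -> 51 infected
Step 9: +1 new -> 52 infected
Step 10: +0 new -> 52 infected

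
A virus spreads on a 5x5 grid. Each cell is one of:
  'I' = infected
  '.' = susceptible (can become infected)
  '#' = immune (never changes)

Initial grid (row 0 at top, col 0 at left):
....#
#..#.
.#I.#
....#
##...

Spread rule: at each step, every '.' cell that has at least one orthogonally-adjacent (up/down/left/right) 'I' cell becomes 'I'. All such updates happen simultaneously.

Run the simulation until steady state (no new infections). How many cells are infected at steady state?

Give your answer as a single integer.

Answer: 16

Derivation:
Step 0 (initial): 1 infected
Step 1: +3 new -> 4 infected
Step 2: +5 new -> 9 infected
Step 3: +4 new -> 13 infected
Step 4: +3 new -> 16 infected
Step 5: +0 new -> 16 infected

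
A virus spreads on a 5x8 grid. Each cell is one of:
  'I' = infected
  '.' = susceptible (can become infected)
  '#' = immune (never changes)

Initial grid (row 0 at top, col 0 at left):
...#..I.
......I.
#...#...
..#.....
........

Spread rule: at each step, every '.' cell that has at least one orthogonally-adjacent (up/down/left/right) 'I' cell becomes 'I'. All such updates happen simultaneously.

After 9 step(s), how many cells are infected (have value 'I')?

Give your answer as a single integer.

Answer: 36

Derivation:
Step 0 (initial): 2 infected
Step 1: +5 new -> 7 infected
Step 2: +5 new -> 12 infected
Step 3: +4 new -> 16 infected
Step 4: +5 new -> 21 infected
Step 5: +5 new -> 26 infected
Step 6: +4 new -> 30 infected
Step 7: +3 new -> 33 infected
Step 8: +2 new -> 35 infected
Step 9: +1 new -> 36 infected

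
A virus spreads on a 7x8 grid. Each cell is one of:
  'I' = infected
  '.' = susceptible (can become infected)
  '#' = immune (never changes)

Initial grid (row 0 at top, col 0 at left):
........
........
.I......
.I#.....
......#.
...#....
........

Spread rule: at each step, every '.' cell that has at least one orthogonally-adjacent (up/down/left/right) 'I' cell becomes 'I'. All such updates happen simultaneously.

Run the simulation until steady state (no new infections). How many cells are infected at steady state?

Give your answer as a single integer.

Answer: 53

Derivation:
Step 0 (initial): 2 infected
Step 1: +5 new -> 7 infected
Step 2: +7 new -> 14 infected
Step 3: +9 new -> 23 infected
Step 4: +7 new -> 30 infected
Step 5: +7 new -> 37 infected
Step 6: +6 new -> 43 infected
Step 7: +5 new -> 48 infected
Step 8: +4 new -> 52 infected
Step 9: +1 new -> 53 infected
Step 10: +0 new -> 53 infected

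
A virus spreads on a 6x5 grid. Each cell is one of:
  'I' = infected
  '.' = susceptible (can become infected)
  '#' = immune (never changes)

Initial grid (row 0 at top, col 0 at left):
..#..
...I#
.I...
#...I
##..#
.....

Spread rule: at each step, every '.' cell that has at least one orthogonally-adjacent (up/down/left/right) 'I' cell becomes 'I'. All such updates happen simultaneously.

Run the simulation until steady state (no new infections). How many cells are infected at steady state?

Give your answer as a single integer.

Step 0 (initial): 3 infected
Step 1: +9 new -> 12 infected
Step 2: +5 new -> 17 infected
Step 3: +3 new -> 20 infected
Step 4: +2 new -> 22 infected
Step 5: +1 new -> 23 infected
Step 6: +1 new -> 24 infected
Step 7: +0 new -> 24 infected

Answer: 24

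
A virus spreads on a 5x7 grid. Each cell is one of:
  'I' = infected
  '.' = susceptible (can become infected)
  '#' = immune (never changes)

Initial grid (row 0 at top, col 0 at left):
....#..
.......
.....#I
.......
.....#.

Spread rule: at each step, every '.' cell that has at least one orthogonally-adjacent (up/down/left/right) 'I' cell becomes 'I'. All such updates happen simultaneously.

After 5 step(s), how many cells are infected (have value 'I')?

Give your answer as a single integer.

Step 0 (initial): 1 infected
Step 1: +2 new -> 3 infected
Step 2: +4 new -> 7 infected
Step 3: +3 new -> 10 infected
Step 4: +4 new -> 14 infected
Step 5: +5 new -> 19 infected

Answer: 19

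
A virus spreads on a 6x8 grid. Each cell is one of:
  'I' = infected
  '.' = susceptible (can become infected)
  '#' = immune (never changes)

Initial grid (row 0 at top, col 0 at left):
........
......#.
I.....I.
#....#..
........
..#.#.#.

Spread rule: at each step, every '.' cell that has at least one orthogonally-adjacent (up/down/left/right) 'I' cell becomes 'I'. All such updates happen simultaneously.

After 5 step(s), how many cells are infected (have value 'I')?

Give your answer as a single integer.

Step 0 (initial): 2 infected
Step 1: +5 new -> 7 infected
Step 2: +9 new -> 16 infected
Step 3: +11 new -> 27 infected
Step 4: +11 new -> 38 infected
Step 5: +3 new -> 41 infected

Answer: 41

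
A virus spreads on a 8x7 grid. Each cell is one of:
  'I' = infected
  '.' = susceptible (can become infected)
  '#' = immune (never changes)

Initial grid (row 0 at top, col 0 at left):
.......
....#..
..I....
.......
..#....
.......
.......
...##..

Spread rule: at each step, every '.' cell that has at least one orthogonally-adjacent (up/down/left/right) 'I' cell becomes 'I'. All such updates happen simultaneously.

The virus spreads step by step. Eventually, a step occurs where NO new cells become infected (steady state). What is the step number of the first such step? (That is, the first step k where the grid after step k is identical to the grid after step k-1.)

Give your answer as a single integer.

Answer: 10

Derivation:
Step 0 (initial): 1 infected
Step 1: +4 new -> 5 infected
Step 2: +7 new -> 12 infected
Step 3: +8 new -> 20 infected
Step 4: +9 new -> 29 infected
Step 5: +9 new -> 38 infected
Step 6: +7 new -> 45 infected
Step 7: +4 new -> 49 infected
Step 8: +2 new -> 51 infected
Step 9: +1 new -> 52 infected
Step 10: +0 new -> 52 infected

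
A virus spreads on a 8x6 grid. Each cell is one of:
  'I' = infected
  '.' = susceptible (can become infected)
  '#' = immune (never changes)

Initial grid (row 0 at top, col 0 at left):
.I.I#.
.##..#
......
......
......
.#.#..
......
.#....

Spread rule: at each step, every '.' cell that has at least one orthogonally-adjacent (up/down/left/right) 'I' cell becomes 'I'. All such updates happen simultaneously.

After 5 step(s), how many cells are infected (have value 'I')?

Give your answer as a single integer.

Step 0 (initial): 2 infected
Step 1: +3 new -> 5 infected
Step 2: +3 new -> 8 infected
Step 3: +4 new -> 12 infected
Step 4: +6 new -> 18 infected
Step 5: +5 new -> 23 infected

Answer: 23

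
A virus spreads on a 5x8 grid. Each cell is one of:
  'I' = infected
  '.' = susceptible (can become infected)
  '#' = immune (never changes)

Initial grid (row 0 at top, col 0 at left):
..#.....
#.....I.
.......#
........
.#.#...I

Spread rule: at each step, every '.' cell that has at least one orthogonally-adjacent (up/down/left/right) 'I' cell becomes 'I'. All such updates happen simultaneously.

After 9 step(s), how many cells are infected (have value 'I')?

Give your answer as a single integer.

Step 0 (initial): 2 infected
Step 1: +6 new -> 8 infected
Step 2: +6 new -> 14 infected
Step 3: +5 new -> 19 infected
Step 4: +4 new -> 23 infected
Step 5: +3 new -> 26 infected
Step 6: +3 new -> 29 infected
Step 7: +4 new -> 33 infected
Step 8: +1 new -> 34 infected
Step 9: +1 new -> 35 infected

Answer: 35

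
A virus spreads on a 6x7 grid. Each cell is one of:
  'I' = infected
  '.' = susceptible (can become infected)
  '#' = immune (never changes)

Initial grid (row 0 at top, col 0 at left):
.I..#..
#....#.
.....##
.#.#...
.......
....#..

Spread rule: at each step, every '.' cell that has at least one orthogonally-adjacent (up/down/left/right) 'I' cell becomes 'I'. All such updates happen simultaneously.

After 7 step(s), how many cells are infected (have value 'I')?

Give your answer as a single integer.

Answer: 26

Derivation:
Step 0 (initial): 1 infected
Step 1: +3 new -> 4 infected
Step 2: +3 new -> 7 infected
Step 3: +3 new -> 10 infected
Step 4: +4 new -> 14 infected
Step 5: +3 new -> 17 infected
Step 6: +5 new -> 22 infected
Step 7: +4 new -> 26 infected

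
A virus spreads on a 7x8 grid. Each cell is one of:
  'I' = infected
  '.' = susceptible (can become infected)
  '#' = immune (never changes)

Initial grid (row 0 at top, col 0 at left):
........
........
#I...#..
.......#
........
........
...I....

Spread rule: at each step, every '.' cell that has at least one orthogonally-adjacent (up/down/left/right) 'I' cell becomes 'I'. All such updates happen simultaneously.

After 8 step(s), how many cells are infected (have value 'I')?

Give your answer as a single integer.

Answer: 53

Derivation:
Step 0 (initial): 2 infected
Step 1: +6 new -> 8 infected
Step 2: +12 new -> 20 infected
Step 3: +12 new -> 32 infected
Step 4: +7 new -> 39 infected
Step 5: +5 new -> 44 infected
Step 6: +4 new -> 48 infected
Step 7: +3 new -> 51 infected
Step 8: +2 new -> 53 infected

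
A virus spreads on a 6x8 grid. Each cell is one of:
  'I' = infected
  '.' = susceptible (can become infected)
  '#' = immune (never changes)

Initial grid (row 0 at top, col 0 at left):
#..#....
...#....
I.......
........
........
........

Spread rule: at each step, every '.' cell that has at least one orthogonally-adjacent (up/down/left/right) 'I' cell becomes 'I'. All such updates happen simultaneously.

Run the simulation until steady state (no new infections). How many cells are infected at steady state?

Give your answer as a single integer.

Step 0 (initial): 1 infected
Step 1: +3 new -> 4 infected
Step 2: +4 new -> 8 infected
Step 3: +6 new -> 14 infected
Step 4: +5 new -> 19 infected
Step 5: +5 new -> 24 infected
Step 6: +6 new -> 30 infected
Step 7: +6 new -> 36 infected
Step 8: +5 new -> 41 infected
Step 9: +3 new -> 44 infected
Step 10: +1 new -> 45 infected
Step 11: +0 new -> 45 infected

Answer: 45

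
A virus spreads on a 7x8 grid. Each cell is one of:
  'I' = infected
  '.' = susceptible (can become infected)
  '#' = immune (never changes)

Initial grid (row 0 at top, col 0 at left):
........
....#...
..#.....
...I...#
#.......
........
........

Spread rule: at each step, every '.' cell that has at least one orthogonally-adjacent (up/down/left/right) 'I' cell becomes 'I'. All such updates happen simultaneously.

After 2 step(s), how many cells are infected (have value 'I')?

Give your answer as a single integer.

Step 0 (initial): 1 infected
Step 1: +4 new -> 5 infected
Step 2: +7 new -> 12 infected

Answer: 12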